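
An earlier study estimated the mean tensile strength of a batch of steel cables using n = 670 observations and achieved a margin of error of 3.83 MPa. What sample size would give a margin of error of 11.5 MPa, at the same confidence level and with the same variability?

Margin of error scales as 1/√n, so n₂ = n₁·(E₁/E₂)².
n₂ = 670 × (3.83/11.5)² = 670 × 0.1109 = 74.30
Round up: n₂ = 75.

75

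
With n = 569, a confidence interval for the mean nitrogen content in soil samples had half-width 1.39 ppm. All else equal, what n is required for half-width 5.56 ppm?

Margin of error scales as 1/√n, so n₂ = n₁·(E₁/E₂)².
n₂ = 569 × (1.39/5.56)² = 569 × 0.0625 = 35.56
Round up: n₂ = 36.

36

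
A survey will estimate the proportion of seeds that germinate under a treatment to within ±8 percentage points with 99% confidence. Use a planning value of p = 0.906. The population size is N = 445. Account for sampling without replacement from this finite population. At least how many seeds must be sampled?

For a proportion with margin E = 0.08 at 99% confidence, z = 2.576.
n = p̂(1−p̂)(z/E)² = 0.906 × 0.094 × (2.576/0.08)² = 88.30 — call this n₀.
Finite-population correction with N = 445: n = n₀ / (1 + (n₀−1)/N) = 88.30 / 1.196 = 73.83
Round up: n = 74.

74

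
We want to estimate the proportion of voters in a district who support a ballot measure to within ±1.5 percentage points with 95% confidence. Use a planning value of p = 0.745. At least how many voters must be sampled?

3244

For a proportion with margin E = 0.015 at 95% confidence, z = 1.960.
n = p̂(1−p̂)(z/E)² = 0.745 × 0.255 × (1.960/0.015)² = 3243.59
Round up: n = 3244.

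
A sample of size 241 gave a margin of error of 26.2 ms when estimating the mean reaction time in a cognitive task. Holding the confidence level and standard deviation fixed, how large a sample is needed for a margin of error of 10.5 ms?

1501

Margin of error scales as 1/√n, so n₂ = n₁·(E₁/E₂)².
n₂ = 241 × (26.2/10.5)² = 241 × 6.226 = 1500.47
Round up: n₂ = 1501.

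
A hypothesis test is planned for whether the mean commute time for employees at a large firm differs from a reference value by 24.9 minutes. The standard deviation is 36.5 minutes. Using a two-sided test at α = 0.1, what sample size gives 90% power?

For a one-sample z-test, n = ((z_{α/2} + z_β)·σ/δ)².
z_{α/2} = 1.645 (two-sided α = 0.1); z_β = 1.282 (power 90% → β = 0.1).
n = (2.927 × 36.5 / 24.9)² = 18.41
Round up: n = 19.

19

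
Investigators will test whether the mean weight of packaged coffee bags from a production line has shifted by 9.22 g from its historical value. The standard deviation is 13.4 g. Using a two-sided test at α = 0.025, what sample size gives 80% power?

For a one-sample z-test, n = ((z_{α/2} + z_β)·σ/δ)².
z_{α/2} = 2.241 (two-sided α = 0.025); z_β = 0.842 (power 80% → β = 0.2).
n = (3.083 × 13.4 / 9.22)² = 20.08
Round up: n = 21.

21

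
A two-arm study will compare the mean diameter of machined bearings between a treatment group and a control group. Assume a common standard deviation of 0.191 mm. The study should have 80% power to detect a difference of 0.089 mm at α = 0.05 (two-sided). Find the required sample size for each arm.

For two equal groups, n per group = 2·((z_{α/2} + z_β)·σ/δ)².
z_{α/2} = 1.960; z_β = 0.842 (power 80%).
n = 2 × (2.802 × 0.191 / 0.089)² = 2 × 36.16 = 72.32
Round up: n = 73 per group.

73 per group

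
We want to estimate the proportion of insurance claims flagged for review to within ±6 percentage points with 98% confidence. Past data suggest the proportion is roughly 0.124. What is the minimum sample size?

164

For a proportion with margin E = 0.06 at 98% confidence, z = 2.326.
n = p̂(1−p̂)(z/E)² = 0.124 × 0.876 × (2.326/0.06)² = 163.25
Round up: n = 164.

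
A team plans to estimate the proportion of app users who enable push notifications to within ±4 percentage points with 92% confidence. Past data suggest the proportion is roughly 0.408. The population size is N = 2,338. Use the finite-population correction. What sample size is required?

n = 387

For a proportion with margin E = 0.04 at 92% confidence, z = 1.751.
n = p̂(1−p̂)(z/E)² = 0.408 × 0.592 × (1.751/0.04)² = 462.84 — call this n₀.
Finite-population correction with N = 2,338: n = n₀ / (1 + (n₀−1)/N) = 462.84 / 1.198 = 386.34
Round up: n = 387.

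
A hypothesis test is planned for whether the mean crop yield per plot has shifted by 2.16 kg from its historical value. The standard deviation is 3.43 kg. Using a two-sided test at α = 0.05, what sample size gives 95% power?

33

For a one-sample z-test, n = ((z_{α/2} + z_β)·σ/δ)².
z_{α/2} = 1.960 (two-sided α = 0.05); z_β = 1.645 (power 95% → β = 0.05).
n = (3.605 × 3.43 / 2.16)² = 32.77
Round up: n = 33.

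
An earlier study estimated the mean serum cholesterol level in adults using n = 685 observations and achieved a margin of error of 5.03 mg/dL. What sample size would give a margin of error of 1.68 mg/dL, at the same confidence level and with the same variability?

6141

Margin of error scales as 1/√n, so n₂ = n₁·(E₁/E₂)².
n₂ = 685 × (5.03/1.68)² = 685 × 8.964 = 6140.34
Round up: n₂ = 6141.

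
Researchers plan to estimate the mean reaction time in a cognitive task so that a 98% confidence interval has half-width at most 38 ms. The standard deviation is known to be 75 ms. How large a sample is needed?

For a mean, the margin of error is E = z·σ/√n, so n = (zσ/E)².
At 98% confidence, z = 2.326.
n = (2.326 × 75 / 38)² = 21.08
Round up: n = 22.

n = 22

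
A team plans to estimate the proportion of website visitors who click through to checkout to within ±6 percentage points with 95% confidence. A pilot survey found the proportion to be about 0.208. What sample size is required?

176

For a proportion with margin E = 0.06 at 95% confidence, z = 1.960.
n = p̂(1−p̂)(z/E)² = 0.208 × 0.792 × (1.960/0.06)² = 175.79
Round up: n = 176.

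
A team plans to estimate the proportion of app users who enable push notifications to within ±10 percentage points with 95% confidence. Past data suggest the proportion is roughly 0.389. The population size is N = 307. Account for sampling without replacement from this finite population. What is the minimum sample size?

For a proportion with margin E = 0.1 at 95% confidence, z = 1.960.
n = p̂(1−p̂)(z/E)² = 0.389 × 0.611 × (1.960/0.1)² = 91.31 — call this n₀.
Finite-population correction with N = 307: n = n₀ / (1 + (n₀−1)/N) = 91.31 / 1.294 = 70.56
Round up: n = 71.

71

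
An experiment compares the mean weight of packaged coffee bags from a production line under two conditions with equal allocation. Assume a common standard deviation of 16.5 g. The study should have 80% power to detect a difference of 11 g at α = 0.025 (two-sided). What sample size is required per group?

43 per group

For two equal groups, n per group = 2·((z_{α/2} + z_β)·σ/δ)².
z_{α/2} = 2.241; z_β = 0.842 (power 80%).
n = 2 × (3.083 × 16.5 / 11)² = 2 × 21.39 = 42.78
Round up: n = 43 per group.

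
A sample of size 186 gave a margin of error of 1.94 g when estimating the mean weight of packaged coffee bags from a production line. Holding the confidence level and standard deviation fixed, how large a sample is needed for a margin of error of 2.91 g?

83

Margin of error scales as 1/√n, so n₂ = n₁·(E₁/E₂)².
n₂ = 186 × (1.94/2.91)² = 186 × 0.4444 = 82.66
Round up: n₂ = 83.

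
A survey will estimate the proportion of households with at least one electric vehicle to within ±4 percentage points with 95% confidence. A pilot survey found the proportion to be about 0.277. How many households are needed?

481

For a proportion with margin E = 0.04 at 95% confidence, z = 1.960.
n = p̂(1−p̂)(z/E)² = 0.277 × 0.723 × (1.960/0.04)² = 480.85
Round up: n = 481.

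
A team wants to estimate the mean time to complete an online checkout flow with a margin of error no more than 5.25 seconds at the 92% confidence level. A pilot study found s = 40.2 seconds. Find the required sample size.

180

For a mean, the margin of error is E = z·σ/√n, so n = (zσ/E)².
At 92% confidence, z = 1.751.
n = (1.751 × 40.2 / 5.25)² = 179.77
Round up: n = 180.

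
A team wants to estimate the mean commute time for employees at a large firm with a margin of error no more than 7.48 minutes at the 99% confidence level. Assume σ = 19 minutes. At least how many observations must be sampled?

For a mean, the margin of error is E = z·σ/√n, so n = (zσ/E)².
At 99% confidence, z = 2.576.
n = (2.576 × 19 / 7.48)² = 42.81
Round up: n = 43.

43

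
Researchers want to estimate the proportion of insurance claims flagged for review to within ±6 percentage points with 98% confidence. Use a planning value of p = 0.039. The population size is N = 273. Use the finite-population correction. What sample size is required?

For a proportion with margin E = 0.06 at 98% confidence, z = 2.326.
n = p̂(1−p̂)(z/E)² = 0.039 × 0.961 × (2.326/0.06)² = 56.33 — call this n₀.
Finite-population correction with N = 273: n = n₀ / (1 + (n₀−1)/N) = 56.33 / 1.203 = 46.82
Round up: n = 47.

n = 47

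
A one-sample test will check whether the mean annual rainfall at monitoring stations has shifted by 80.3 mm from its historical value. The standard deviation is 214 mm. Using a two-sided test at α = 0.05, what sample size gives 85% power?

64

For a one-sample z-test, n = ((z_{α/2} + z_β)·σ/δ)².
z_{α/2} = 1.960 (two-sided α = 0.05); z_β = 1.036 (power 85% → β = 0.15).
n = (2.996 × 214 / 80.3)² = 63.75
Round up: n = 64.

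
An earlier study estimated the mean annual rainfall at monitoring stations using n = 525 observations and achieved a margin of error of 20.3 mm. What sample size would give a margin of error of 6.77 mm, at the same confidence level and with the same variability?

Margin of error scales as 1/√n, so n₂ = n₁·(E₁/E₂)².
n₂ = 525 × (20.3/6.77)² = 525 × 8.991 = 4720.27
Round up: n₂ = 4721.

n = 4721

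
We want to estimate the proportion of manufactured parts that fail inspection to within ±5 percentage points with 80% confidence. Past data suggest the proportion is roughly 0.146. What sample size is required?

82

For a proportion with margin E = 0.05 at 80% confidence, z = 1.282.
n = p̂(1−p̂)(z/E)² = 0.146 × 0.854 × (1.282/0.05)² = 81.97
Round up: n = 82.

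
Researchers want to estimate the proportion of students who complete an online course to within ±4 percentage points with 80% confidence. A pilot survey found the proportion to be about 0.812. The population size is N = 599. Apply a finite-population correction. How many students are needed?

For a proportion with margin E = 0.04 at 80% confidence, z = 1.282.
n = p̂(1−p̂)(z/E)² = 0.812 × 0.188 × (1.282/0.04)² = 156.81 — call this n₀.
Finite-population correction with N = 599: n = n₀ / (1 + (n₀−1)/N) = 156.81 / 1.26 = 124.45
Round up: n = 125.

125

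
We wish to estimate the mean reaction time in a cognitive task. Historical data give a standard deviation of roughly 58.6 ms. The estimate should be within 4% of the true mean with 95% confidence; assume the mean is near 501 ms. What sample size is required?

For a mean, the margin of error is E = z·σ/√n, so n = (zσ/E)².
At 95% confidence, z = 1.960.
E = 4% of 501 = 20.04 ms.
n = (1.960 × 58.6 / 20.04)² = 32.85
Round up: n = 33.

33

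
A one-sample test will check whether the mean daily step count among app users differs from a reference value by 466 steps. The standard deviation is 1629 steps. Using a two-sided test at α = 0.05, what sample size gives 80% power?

n = 96

For a one-sample z-test, n = ((z_{α/2} + z_β)·σ/δ)².
z_{α/2} = 1.960 (two-sided α = 0.05); z_β = 0.842 (power 80% → β = 0.2).
n = (2.802 × 1629 / 466)² = 95.94
Round up: n = 96.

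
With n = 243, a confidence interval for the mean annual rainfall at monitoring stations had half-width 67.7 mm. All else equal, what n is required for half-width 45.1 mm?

Margin of error scales as 1/√n, so n₂ = n₁·(E₁/E₂)².
n₂ = 243 × (67.7/45.1)² = 243 × 2.253 = 547.48
Round up: n₂ = 548.

n = 548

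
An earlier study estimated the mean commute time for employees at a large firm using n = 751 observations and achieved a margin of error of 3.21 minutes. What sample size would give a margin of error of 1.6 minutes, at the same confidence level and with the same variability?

Margin of error scales as 1/√n, so n₂ = n₁·(E₁/E₂)².
n₂ = 751 × (3.21/1.6)² = 751 × 4.025 = 3022.78
Round up: n₂ = 3023.

3023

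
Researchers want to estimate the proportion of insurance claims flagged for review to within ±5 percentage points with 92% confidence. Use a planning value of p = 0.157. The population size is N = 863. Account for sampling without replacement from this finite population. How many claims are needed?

For a proportion with margin E = 0.05 at 92% confidence, z = 1.751.
n = p̂(1−p̂)(z/E)² = 0.157 × 0.843 × (1.751/0.05)² = 162.32 — call this n₀.
Finite-population correction with N = 863: n = n₀ / (1 + (n₀−1)/N) = 162.32 / 1.187 = 136.75
Round up: n = 137.

137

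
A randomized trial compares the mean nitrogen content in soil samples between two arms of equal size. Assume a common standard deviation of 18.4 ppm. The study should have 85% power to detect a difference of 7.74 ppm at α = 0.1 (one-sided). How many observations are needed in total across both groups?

122 total

For two equal groups, n per group = 2·((z_α + z_β)·σ/δ)².
z_α = 1.282; z_β = 1.036 (power 85%).
n = 2 × (2.318 × 18.4 / 7.74)² = 2 × 30.37 = 60.74
Round up: n = 61 per group.
Total across both groups: 2 × 61 = 122.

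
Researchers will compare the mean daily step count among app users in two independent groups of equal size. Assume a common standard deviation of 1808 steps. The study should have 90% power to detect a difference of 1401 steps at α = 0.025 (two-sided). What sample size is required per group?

42 per group

For two equal groups, n per group = 2·((z_{α/2} + z_β)·σ/δ)².
z_{α/2} = 2.241; z_β = 1.282 (power 90%).
n = 2 × (3.523 × 1808 / 1401)² = 2 × 20.67 = 41.34
Round up: n = 42 per group.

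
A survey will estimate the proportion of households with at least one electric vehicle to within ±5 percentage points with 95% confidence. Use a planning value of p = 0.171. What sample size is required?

For a proportion with margin E = 0.05 at 95% confidence, z = 1.960.
n = p̂(1−p̂)(z/E)² = 0.171 × 0.829 × (1.960/0.05)² = 217.83
Round up: n = 218.

218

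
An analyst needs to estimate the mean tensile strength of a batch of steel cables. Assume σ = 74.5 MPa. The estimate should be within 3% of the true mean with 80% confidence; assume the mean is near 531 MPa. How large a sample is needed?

For a mean, the margin of error is E = z·σ/√n, so n = (zσ/E)².
At 80% confidence, z = 1.282.
E = 3% of 531 = 15.93 MPa.
n = (1.282 × 74.5 / 15.93)² = 35.95
Round up: n = 36.

36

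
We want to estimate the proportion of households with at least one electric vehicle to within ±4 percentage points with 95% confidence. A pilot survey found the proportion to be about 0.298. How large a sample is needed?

503

For a proportion with margin E = 0.04 at 95% confidence, z = 1.960.
n = p̂(1−p̂)(z/E)² = 0.298 × 0.702 × (1.960/0.04)² = 502.28
Round up: n = 503.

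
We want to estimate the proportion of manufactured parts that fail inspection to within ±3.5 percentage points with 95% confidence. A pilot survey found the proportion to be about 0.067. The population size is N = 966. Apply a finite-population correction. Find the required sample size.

164

For a proportion with margin E = 0.035 at 95% confidence, z = 1.960.
n = p̂(1−p̂)(z/E)² = 0.067 × 0.933 × (1.960/0.035)² = 196.03 — call this n₀.
Finite-population correction with N = 966: n = n₀ / (1 + (n₀−1)/N) = 196.03 / 1.202 = 163.09
Round up: n = 164.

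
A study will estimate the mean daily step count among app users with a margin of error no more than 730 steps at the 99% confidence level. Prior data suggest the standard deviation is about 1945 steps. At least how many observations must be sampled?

n = 48

For a mean, the margin of error is E = z·σ/√n, so n = (zσ/E)².
At 99% confidence, z = 2.576.
n = (2.576 × 1945 / 730)² = 47.11
Round up: n = 48.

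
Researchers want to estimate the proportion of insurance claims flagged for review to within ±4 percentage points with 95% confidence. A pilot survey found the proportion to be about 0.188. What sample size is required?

367

For a proportion with margin E = 0.04 at 95% confidence, z = 1.960.
n = p̂(1−p̂)(z/E)² = 0.188 × 0.812 × (1.960/0.04)² = 366.53
Round up: n = 367.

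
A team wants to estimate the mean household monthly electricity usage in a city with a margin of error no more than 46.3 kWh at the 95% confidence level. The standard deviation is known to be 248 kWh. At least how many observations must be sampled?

For a mean, the margin of error is E = z·σ/√n, so n = (zσ/E)².
At 95% confidence, z = 1.960.
n = (1.960 × 248 / 46.3)² = 110.22
Round up: n = 111.

111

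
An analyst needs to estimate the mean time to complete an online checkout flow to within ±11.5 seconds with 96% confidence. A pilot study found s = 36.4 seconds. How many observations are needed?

43

For a mean, the margin of error is E = z·σ/√n, so n = (zσ/E)².
At 96% confidence, z = 2.054.
n = (2.054 × 36.4 / 11.5)² = 42.27
Round up: n = 43.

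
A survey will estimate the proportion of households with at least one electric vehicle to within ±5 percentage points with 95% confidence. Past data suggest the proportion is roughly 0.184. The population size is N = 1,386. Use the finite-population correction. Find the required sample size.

n = 198

For a proportion with margin E = 0.05 at 95% confidence, z = 1.960.
n = p̂(1−p̂)(z/E)² = 0.184 × 0.816 × (1.960/0.05)² = 230.72 — call this n₀.
Finite-population correction with N = 1,386: n = n₀ / (1 + (n₀−1)/N) = 230.72 / 1.166 = 197.87
Round up: n = 198.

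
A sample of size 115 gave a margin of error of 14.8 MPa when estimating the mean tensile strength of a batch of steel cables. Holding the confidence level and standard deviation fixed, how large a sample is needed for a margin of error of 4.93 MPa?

n = 1037

Margin of error scales as 1/√n, so n₂ = n₁·(E₁/E₂)².
n₂ = 115 × (14.8/4.93)² = 115 × 9.012 = 1036.38
Round up: n₂ = 1037.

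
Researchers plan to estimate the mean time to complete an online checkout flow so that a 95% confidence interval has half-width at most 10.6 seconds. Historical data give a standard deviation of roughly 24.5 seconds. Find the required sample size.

For a mean, the margin of error is E = z·σ/√n, so n = (zσ/E)².
At 95% confidence, z = 1.960.
n = (1.960 × 24.5 / 10.6)² = 20.52
Round up: n = 21.

n = 21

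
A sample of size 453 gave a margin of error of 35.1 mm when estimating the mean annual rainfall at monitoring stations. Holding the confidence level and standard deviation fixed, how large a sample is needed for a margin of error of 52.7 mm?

n = 201

Margin of error scales as 1/√n, so n₂ = n₁·(E₁/E₂)².
n₂ = 453 × (35.1/52.7)² = 453 × 0.4436 = 200.95
Round up: n₂ = 201.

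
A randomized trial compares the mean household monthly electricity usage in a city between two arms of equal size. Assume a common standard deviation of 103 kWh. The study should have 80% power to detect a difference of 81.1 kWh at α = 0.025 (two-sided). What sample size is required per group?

31 per group

For two equal groups, n per group = 2·((z_{α/2} + z_β)·σ/δ)².
z_{α/2} = 2.241; z_β = 0.842 (power 80%).
n = 2 × (3.083 × 103 / 81.1)² = 2 × 15.33 = 30.66
Round up: n = 31 per group.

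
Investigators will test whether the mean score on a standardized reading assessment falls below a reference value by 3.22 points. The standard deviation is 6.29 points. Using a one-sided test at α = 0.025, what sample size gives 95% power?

For a one-sample z-test, n = ((z_α + z_β)·σ/δ)².
z_α = 1.960 (one-sided α = 0.025); z_β = 1.645 (power 95% → β = 0.05).
n = (3.605 × 6.29 / 3.22)² = 49.59
Round up: n = 50.

50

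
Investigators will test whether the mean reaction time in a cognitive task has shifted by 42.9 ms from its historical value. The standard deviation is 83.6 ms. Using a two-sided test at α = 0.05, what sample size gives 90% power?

For a one-sample z-test, n = ((z_{α/2} + z_β)·σ/δ)².
z_{α/2} = 1.960 (two-sided α = 0.05); z_β = 1.282 (power 90% → β = 0.1).
n = (3.242 × 83.6 / 42.9)² = 39.91
Round up: n = 40.

40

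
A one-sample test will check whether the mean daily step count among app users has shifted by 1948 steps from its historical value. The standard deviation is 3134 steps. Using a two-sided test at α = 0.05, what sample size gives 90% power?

For a one-sample z-test, n = ((z_{α/2} + z_β)·σ/δ)².
z_{α/2} = 1.960 (two-sided α = 0.05); z_β = 1.282 (power 90% → β = 0.1).
n = (3.242 × 3134 / 1948)² = 27.20
Round up: n = 28.

28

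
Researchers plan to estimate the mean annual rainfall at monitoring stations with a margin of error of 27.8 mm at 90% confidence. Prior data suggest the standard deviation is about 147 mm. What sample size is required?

For a mean, the margin of error is E = z·σ/√n, so n = (zσ/E)².
At 90% confidence, z = 1.645.
n = (1.645 × 147 / 27.8)² = 75.66
Round up: n = 76.

n = 76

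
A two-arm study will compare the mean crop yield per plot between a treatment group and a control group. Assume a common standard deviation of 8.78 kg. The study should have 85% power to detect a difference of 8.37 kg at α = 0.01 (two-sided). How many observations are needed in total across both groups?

58 total

For two equal groups, n per group = 2·((z_{α/2} + z_β)·σ/δ)².
z_{α/2} = 2.576; z_β = 1.036 (power 85%).
n = 2 × (3.612 × 8.78 / 8.37)² = 2 × 14.36 = 28.72
Round up: n = 29 per group.
Total across both groups: 2 × 29 = 58.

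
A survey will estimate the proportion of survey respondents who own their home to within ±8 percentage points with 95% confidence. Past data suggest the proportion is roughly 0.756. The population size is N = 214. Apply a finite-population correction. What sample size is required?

n = 74

For a proportion with margin E = 0.08 at 95% confidence, z = 1.960.
n = p̂(1−p̂)(z/E)² = 0.756 × 0.244 × (1.960/0.08)² = 110.72 — call this n₀.
Finite-population correction with N = 214: n = n₀ / (1 + (n₀−1)/N) = 110.72 / 1.513 = 73.18
Round up: n = 74.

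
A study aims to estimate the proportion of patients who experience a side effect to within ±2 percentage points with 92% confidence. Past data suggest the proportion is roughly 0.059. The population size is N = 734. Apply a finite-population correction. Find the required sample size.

For a proportion with margin E = 0.02 at 92% confidence, z = 1.751.
n = p̂(1−p̂)(z/E)² = 0.059 × 0.941 × (1.751/0.02)² = 425.55 — call this n₀.
Finite-population correction with N = 734: n = n₀ / (1 + (n₀−1)/N) = 425.55 / 1.578 = 269.68
Round up: n = 270.

270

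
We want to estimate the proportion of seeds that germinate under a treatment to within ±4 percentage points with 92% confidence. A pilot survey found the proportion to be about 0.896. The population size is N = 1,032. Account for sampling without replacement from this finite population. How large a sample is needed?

For a proportion with margin E = 0.04 at 92% confidence, z = 1.751.
n = p̂(1−p̂)(z/E)² = 0.896 × 0.104 × (1.751/0.04)² = 178.56 — call this n₀.
Finite-population correction with N = 1,032: n = n₀ / (1 + (n₀−1)/N) = 178.56 / 1.172 = 152.35
Round up: n = 153.

n = 153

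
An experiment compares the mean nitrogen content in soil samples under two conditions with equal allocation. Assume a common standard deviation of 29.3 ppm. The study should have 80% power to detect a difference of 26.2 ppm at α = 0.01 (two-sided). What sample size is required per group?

30 per group

For two equal groups, n per group = 2·((z_{α/2} + z_β)·σ/δ)².
z_{α/2} = 2.576; z_β = 0.842 (power 80%).
n = 2 × (3.418 × 29.3 / 26.2)² = 2 × 14.61 = 29.22
Round up: n = 30 per group.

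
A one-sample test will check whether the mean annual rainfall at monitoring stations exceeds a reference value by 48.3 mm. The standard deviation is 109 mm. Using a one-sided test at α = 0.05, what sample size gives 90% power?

For a one-sample z-test, n = ((z_α + z_β)·σ/δ)².
z_α = 1.645 (one-sided α = 0.05); z_β = 1.282 (power 90% → β = 0.1).
n = (2.927 × 109 / 48.3)² = 43.63
Round up: n = 44.

n = 44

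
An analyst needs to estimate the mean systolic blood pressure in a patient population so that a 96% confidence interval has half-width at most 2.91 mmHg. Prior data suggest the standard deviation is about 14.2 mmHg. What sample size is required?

101

For a mean, the margin of error is E = z·σ/√n, so n = (zσ/E)².
At 96% confidence, z = 2.054.
n = (2.054 × 14.2 / 2.91)² = 100.46
Round up: n = 101.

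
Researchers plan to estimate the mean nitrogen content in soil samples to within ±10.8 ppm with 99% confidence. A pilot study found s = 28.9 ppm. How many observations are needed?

For a mean, the margin of error is E = z·σ/√n, so n = (zσ/E)².
At 99% confidence, z = 2.576.
n = (2.576 × 28.9 / 10.8)² = 47.52
Round up: n = 48.

48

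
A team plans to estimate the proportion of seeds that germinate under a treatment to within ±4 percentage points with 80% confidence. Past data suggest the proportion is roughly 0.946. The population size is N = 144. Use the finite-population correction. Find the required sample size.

For a proportion with margin E = 0.04 at 80% confidence, z = 1.282.
n = p̂(1−p̂)(z/E)² = 0.946 × 0.054 × (1.282/0.04)² = 52.47 — call this n₀.
Finite-population correction with N = 144: n = n₀ / (1 + (n₀−1)/N) = 52.47 / 1.357 = 38.67
Round up: n = 39.

39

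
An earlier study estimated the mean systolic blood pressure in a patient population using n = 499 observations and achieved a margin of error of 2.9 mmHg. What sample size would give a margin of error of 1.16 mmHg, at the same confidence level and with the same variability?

Margin of error scales as 1/√n, so n₂ = n₁·(E₁/E₂)².
n₂ = 499 × (2.9/1.16)² = 499 × 6.25 = 3118.75
Round up: n₂ = 3119.

3119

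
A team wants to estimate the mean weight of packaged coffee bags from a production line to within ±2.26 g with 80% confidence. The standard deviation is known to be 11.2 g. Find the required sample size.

n = 41

For a mean, the margin of error is E = z·σ/√n, so n = (zσ/E)².
At 80% confidence, z = 1.282.
n = (1.282 × 11.2 / 2.26)² = 40.36
Round up: n = 41.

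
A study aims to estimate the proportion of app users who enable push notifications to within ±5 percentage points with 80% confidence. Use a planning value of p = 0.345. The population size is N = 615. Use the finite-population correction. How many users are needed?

For a proportion with margin E = 0.05 at 80% confidence, z = 1.282.
n = p̂(1−p̂)(z/E)² = 0.345 × 0.655 × (1.282/0.05)² = 148.56 — call this n₀.
Finite-population correction with N = 615: n = n₀ / (1 + (n₀−1)/N) = 148.56 / 1.24 = 119.81
Round up: n = 120.

120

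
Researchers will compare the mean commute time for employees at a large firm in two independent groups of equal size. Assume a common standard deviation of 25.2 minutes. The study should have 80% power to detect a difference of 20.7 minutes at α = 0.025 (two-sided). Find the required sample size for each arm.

For two equal groups, n per group = 2·((z_{α/2} + z_β)·σ/δ)².
z_{α/2} = 2.241; z_β = 0.842 (power 80%).
n = 2 × (3.083 × 25.2 / 20.7)² = 2 × 14.09 = 28.18
Round up: n = 29 per group.

29 per group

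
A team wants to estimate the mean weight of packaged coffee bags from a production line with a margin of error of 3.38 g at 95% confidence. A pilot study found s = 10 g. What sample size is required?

For a mean, the margin of error is E = z·σ/√n, so n = (zσ/E)².
At 95% confidence, z = 1.960.
n = (1.960 × 10 / 3.38)² = 33.63
Round up: n = 34.

n = 34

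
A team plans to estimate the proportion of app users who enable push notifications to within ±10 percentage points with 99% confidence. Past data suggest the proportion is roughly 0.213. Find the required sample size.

n = 112

For a proportion with margin E = 0.1 at 99% confidence, z = 2.576.
n = p̂(1−p̂)(z/E)² = 0.213 × 0.787 × (2.576/0.1)² = 111.24
Round up: n = 112.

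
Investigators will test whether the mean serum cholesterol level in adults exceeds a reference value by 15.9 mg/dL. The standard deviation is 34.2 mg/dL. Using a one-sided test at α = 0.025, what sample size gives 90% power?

For a one-sample z-test, n = ((z_α + z_β)·σ/δ)².
z_α = 1.960 (one-sided α = 0.025); z_β = 1.282 (power 90% → β = 0.1).
n = (3.242 × 34.2 / 15.9)² = 48.63
Round up: n = 49.

49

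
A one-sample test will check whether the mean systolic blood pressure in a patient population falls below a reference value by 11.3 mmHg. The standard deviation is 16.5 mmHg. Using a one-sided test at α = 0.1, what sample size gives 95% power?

For a one-sample z-test, n = ((z_α + z_β)·σ/δ)².
z_α = 1.282 (one-sided α = 0.1); z_β = 1.645 (power 95% → β = 0.05).
n = (2.927 × 16.5 / 11.3)² = 18.27
Round up: n = 19.

19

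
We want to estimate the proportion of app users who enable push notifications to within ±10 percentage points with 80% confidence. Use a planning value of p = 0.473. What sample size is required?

41

For a proportion with margin E = 0.1 at 80% confidence, z = 1.282.
n = p̂(1−p̂)(z/E)² = 0.473 × 0.527 × (1.282/0.1)² = 40.97
Round up: n = 41.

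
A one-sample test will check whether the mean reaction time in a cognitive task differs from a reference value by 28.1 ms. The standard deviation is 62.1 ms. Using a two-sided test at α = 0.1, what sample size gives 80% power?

For a one-sample z-test, n = ((z_{α/2} + z_β)·σ/δ)².
z_{α/2} = 1.645 (two-sided α = 0.1); z_β = 0.842 (power 80% → β = 0.2).
n = (2.487 × 62.1 / 28.1)² = 30.21
Round up: n = 31.

31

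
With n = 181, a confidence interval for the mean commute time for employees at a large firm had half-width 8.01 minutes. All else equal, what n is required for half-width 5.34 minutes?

Margin of error scales as 1/√n, so n₂ = n₁·(E₁/E₂)².
n₂ = 181 × (8.01/5.34)² = 181 × 2.25 = 407.25
Round up: n₂ = 408.

408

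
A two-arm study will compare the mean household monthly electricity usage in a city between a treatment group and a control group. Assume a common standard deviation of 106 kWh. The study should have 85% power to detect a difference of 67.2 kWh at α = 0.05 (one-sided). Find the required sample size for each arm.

For two equal groups, n per group = 2·((z_α + z_β)·σ/δ)².
z_α = 1.645; z_β = 1.036 (power 85%).
n = 2 × (2.681 × 106 / 67.2)² = 2 × 17.88 = 35.76
Round up: n = 36 per group.

36 per group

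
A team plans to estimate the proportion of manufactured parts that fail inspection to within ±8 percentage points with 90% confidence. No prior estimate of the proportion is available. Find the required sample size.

106

For a proportion with margin E = 0.08 at 90% confidence, z = 1.645.
With no prior estimate, use p = 0.5, which maximizes p(1−p) at 0.25.
n = 0.25 × (z/E)² = 0.25 × (1.645/0.08)² = 105.70
Round up: n = 106.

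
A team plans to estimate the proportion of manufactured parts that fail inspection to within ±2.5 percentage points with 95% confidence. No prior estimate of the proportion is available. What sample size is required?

For a proportion with margin E = 0.025 at 95% confidence, z = 1.960.
With no prior estimate, use p = 0.5, which maximizes p(1−p) at 0.25.
n = 0.25 × (z/E)² = 0.25 × (1.960/0.025)² = 1536.64
Round up: n = 1537.

n = 1537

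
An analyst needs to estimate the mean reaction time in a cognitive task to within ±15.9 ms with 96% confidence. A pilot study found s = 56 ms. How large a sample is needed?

For a mean, the margin of error is E = z·σ/√n, so n = (zσ/E)².
At 96% confidence, z = 2.054.
n = (2.054 × 56 / 15.9)² = 52.33
Round up: n = 53.

53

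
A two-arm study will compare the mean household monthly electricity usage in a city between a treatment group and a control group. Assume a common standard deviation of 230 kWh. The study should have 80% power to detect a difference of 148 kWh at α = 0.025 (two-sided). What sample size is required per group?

46 per group

For two equal groups, n per group = 2·((z_{α/2} + z_β)·σ/δ)².
z_{α/2} = 2.241; z_β = 0.842 (power 80%).
n = 2 × (3.083 × 230 / 148)² = 2 × 22.96 = 45.92
Round up: n = 46 per group.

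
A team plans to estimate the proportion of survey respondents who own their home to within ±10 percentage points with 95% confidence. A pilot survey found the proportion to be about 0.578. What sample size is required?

94

For a proportion with margin E = 0.1 at 95% confidence, z = 1.960.
n = p̂(1−p̂)(z/E)² = 0.578 × 0.422 × (1.960/0.1)² = 93.70
Round up: n = 94.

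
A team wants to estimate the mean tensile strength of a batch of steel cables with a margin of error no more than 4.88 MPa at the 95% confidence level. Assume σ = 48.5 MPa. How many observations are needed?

n = 380

For a mean, the margin of error is E = z·σ/√n, so n = (zσ/E)².
At 95% confidence, z = 1.960.
n = (1.960 × 48.5 / 4.88)² = 379.45
Round up: n = 380.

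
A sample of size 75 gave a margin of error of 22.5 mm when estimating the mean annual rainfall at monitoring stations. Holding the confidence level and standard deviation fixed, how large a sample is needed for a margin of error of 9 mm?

469

Margin of error scales as 1/√n, so n₂ = n₁·(E₁/E₂)².
n₂ = 75 × (22.5/9)² = 75 × 6.25 = 468.75
Round up: n₂ = 469.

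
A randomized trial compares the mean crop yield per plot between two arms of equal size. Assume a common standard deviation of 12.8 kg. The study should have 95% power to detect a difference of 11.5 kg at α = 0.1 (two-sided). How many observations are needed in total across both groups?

54 total

For two equal groups, n per group = 2·((z_{α/2} + z_β)·σ/δ)².
z_{α/2} = 1.645; z_β = 1.645 (power 95%).
n = 2 × (3.290 × 12.8 / 11.5)² = 2 × 13.41 = 26.82
Round up: n = 27 per group.
Total across both groups: 2 × 27 = 54.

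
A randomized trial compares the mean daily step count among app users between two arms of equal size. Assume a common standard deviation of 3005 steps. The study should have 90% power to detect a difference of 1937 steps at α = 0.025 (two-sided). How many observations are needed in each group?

For two equal groups, n per group = 2·((z_{α/2} + z_β)·σ/δ)².
z_{α/2} = 2.241; z_β = 1.282 (power 90%).
n = 2 × (3.523 × 3005 / 1937)² = 2 × 29.87 = 59.74
Round up: n = 60 per group.

60 per group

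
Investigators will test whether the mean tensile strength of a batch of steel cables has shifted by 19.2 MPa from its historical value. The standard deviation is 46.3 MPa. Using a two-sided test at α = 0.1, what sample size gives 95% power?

63

For a one-sample z-test, n = ((z_{α/2} + z_β)·σ/δ)².
z_{α/2} = 1.645 (two-sided α = 0.1); z_β = 1.645 (power 95% → β = 0.05).
n = (3.290 × 46.3 / 19.2)² = 62.94
Round up: n = 63.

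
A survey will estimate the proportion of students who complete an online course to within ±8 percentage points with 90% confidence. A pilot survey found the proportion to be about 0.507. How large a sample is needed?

106

For a proportion with margin E = 0.08 at 90% confidence, z = 1.645.
n = p̂(1−p̂)(z/E)² = 0.507 × 0.493 × (1.645/0.08)² = 105.68
Round up: n = 106.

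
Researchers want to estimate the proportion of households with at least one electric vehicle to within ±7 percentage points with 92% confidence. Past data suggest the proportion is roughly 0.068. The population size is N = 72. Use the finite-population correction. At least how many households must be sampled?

n = 26

For a proportion with margin E = 0.07 at 92% confidence, z = 1.751.
n = p̂(1−p̂)(z/E)² = 0.068 × 0.932 × (1.751/0.07)² = 39.66 — call this n₀.
Finite-population correction with N = 72: n = n₀ / (1 + (n₀−1)/N) = 39.66 / 1.537 = 25.80
Round up: n = 26.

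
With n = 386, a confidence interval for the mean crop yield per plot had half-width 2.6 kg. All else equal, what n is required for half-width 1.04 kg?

Margin of error scales as 1/√n, so n₂ = n₁·(E₁/E₂)².
n₂ = 386 × (2.6/1.04)² = 386 × 6.25 = 2412.50
Round up: n₂ = 2413.

2413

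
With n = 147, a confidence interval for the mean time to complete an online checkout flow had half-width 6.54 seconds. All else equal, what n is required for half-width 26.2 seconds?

Margin of error scales as 1/√n, so n₂ = n₁·(E₁/E₂)².
n₂ = 147 × (6.54/26.2)² = 147 × 0.06231 = 9.16
Round up: n₂ = 10.

n = 10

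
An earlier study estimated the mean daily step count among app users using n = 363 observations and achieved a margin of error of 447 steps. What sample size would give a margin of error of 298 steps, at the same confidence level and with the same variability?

Margin of error scales as 1/√n, so n₂ = n₁·(E₁/E₂)².
n₂ = 363 × (447/298)² = 363 × 2.25 = 816.75
Round up: n₂ = 817.

n = 817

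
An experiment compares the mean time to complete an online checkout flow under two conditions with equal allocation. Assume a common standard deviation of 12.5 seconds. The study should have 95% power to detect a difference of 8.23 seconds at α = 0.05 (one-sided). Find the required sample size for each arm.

50 per group

For two equal groups, n per group = 2·((z_α + z_β)·σ/δ)².
z_α = 1.645; z_β = 1.645 (power 95%).
n = 2 × (3.290 × 12.5 / 8.23)² = 2 × 24.97 = 49.94
Round up: n = 50 per group.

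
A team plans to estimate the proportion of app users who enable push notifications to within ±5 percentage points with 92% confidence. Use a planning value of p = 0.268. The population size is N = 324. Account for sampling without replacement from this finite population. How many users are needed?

For a proportion with margin E = 0.05 at 92% confidence, z = 1.751.
n = p̂(1−p̂)(z/E)² = 0.268 × 0.732 × (1.751/0.05)² = 240.59 — call this n₀.
Finite-population correction with N = 324: n = n₀ / (1 + (n₀−1)/N) = 240.59 / 1.739 = 138.35
Round up: n = 139.

139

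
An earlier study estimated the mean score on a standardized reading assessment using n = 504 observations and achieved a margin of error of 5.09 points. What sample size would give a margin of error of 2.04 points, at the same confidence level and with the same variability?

3138

Margin of error scales as 1/√n, so n₂ = n₁·(E₁/E₂)².
n₂ = 504 × (5.09/2.04)² = 504 × 6.226 = 3137.90
Round up: n₂ = 3138.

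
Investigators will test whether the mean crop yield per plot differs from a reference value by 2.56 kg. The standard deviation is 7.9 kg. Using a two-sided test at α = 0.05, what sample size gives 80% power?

For a one-sample z-test, n = ((z_{α/2} + z_β)·σ/δ)².
z_{α/2} = 1.960 (two-sided α = 0.05); z_β = 0.842 (power 80% → β = 0.2).
n = (2.802 × 7.9 / 2.56)² = 74.77
Round up: n = 75.

75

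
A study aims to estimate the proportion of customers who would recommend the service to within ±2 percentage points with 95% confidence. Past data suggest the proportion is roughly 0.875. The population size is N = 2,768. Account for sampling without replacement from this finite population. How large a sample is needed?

For a proportion with margin E = 0.02 at 95% confidence, z = 1.960.
n = p̂(1−p̂)(z/E)² = 0.875 × 0.125 × (1.960/0.02)² = 1050.44 — call this n₀.
Finite-population correction with N = 2,768: n = n₀ / (1 + (n₀−1)/N) = 1050.44 / 1.379 = 761.74
Round up: n = 762.

n = 762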